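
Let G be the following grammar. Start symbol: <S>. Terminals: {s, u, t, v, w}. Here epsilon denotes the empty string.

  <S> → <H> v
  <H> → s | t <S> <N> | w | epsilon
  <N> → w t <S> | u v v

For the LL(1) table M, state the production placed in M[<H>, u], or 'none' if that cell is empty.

FIRST(<H>): from <H>→s we get {s}; from <H>→t <S> <N> we get {t}; from <H>→w we get {w}; from <H>→epsilon we get {epsilon}. So FIRST(<H>) = {epsilon, s, t, w}.
FIRST(<N>): from <N>→w t <S> we get {w}; from <N>→u v v we get {u}. So FIRST(<N>) = {u, w}.
FIRST(<S>): from <S>→<H> v we get {s, t, v, w}. So FIRST(<S>) = {s, t, v, w}.
FOLLOW(<S>) includes $ since <S> is the start symbol.
FOLLOW(<H>): in <S>→<H> v, <H> is followed by v with FIRST {v}. Thus FOLLOW(<H>) = {v}.
For <H> → s: FIRST(s) = {s}, so it goes in M[<H>, t] for t ∈ {s}.
For <H> → t <S> <N>: FIRST(t <S> <N>) = {t}, so it goes in M[<H>, t] for t ∈ {t}.
For <H> → w: FIRST(w) = {w}, so it goes in M[<H>, t] for t ∈ {w}.
For <H> → epsilon: FIRST(epsilon) = {epsilon}, so it goes in M[<H>, t] for t ∈ {}; since epsilon ∈ FIRST, also for every t ∈ FOLLOW(<H>) = {v}.
None of these place a production in M[<H>, u].

none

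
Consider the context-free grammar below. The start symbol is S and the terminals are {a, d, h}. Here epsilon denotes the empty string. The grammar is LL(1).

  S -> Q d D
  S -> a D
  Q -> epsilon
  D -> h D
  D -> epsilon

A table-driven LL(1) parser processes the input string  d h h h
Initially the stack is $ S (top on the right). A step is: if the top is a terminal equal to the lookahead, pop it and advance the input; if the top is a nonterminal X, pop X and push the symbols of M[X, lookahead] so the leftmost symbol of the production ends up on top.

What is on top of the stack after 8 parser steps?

     Stack    Input      Action
  1  $ S      d h h h $  expand S -> Q d D
  2  $ D d Q  d h h h $  expand Q -> epsilon
  3  $ D d    d h h h $  match d
  4  $ D      h h h $    expand D -> h D
  5  $ D h    h h h $    match h
  6  $ D      h h $      expand D -> h D
  7  $ D h    h h $      match h
  8  $ D      h $        expand D -> h D
Stack after step 8: $ D h (top = h).

h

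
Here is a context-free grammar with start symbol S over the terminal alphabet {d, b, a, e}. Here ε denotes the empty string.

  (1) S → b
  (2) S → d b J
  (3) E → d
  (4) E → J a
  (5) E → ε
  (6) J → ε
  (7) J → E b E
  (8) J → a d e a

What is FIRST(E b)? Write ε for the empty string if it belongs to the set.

FIRST(S): from S→b we get {b}; from S→d b J we get {d}. So FIRST(S) = {b, d}.
FIRST(E): from E→d we get {d}; from E→J a we get {a, b, d}; from E→ε we get {ε}. So FIRST(E) = {ε, a, b, d}.
FIRST(J): from J→ε we get {ε}; from J→E b E we get {a, b, d}; from J→a d e a we get {a}. So FIRST(J) = {ε, a, b, d}.
FIRST(E b): take FIRST of each symbol in turn, carrying on past any symbol whose FIRST contains ε; result {a, b, d}.

{a, b, d}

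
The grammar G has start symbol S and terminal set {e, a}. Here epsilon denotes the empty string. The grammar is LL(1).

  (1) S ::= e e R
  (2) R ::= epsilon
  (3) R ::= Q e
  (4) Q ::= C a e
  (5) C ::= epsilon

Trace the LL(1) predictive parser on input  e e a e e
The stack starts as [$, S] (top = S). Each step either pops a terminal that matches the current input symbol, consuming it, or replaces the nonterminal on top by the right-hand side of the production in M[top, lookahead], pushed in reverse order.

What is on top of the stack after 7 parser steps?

e

     Stack      Input        Action
  1  $ S        e e a e e $  expand S ::= e e R
  2  $ R e e    e e a e e $  match e
  3  $ R e      e a e e $    match e
  4  $ R        a e e $      expand R ::= Q e
  5  $ e Q      a e e $      expand Q ::= C a e
  6  $ e e a C  a e e $      expand C ::= epsilon
  7  $ e e a    a e e $      match a
Stack after step 7: $ e e (top = e).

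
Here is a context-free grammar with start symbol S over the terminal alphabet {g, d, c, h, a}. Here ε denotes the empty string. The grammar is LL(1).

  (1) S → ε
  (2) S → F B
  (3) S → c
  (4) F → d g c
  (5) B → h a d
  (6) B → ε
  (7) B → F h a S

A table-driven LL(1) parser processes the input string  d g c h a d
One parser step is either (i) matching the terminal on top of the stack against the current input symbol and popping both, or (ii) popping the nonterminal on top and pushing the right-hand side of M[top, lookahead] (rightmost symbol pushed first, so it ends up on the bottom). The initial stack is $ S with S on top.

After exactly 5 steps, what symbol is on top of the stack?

     Stack      Input          Action
  1  $ S        d g c h a d $  expand S → F B
  2  $ B F      d g c h a d $  expand F → d g c
  3  $ B c g d  d g c h a d $  match d
  4  $ B c g    g c h a d $    match g
  5  $ B c      c h a d $      match c
Stack after step 5: $ B (top = B).

B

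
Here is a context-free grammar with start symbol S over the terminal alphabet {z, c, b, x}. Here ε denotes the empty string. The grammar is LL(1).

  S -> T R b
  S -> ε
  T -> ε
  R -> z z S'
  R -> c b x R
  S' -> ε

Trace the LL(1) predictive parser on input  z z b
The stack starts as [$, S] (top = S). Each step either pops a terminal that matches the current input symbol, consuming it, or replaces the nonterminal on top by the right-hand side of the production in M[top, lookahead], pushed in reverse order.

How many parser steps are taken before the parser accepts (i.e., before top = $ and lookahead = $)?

7

step 1: stack=$ S  input=z z b $  — expand S -> T R b
step 2: stack=$ b R T  input=z z b $  — expand T -> ε
step 3: stack=$ b R  input=z z b $  — expand R -> z z S'
step 4: stack=$ b S' z z  input=z z b $  — match z
step 5: stack=$ b S' z  input=z b $  — match z
step 6: stack=$ b S'  input=b $  — expand S' -> ε
step 7: stack=$ b  input=b $  — match b
Accept reached after 7 steps.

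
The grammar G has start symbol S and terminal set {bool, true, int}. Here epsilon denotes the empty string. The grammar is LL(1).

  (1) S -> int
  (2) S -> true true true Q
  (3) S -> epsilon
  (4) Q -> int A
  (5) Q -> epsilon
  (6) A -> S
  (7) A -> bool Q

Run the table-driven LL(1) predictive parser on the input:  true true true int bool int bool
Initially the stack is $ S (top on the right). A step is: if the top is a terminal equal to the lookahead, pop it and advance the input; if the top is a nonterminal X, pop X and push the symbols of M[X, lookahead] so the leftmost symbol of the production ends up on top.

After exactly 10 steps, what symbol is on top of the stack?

step 1: stack=$ S  input=true true true int bool int bool $  — expand S -> true true true Q
step 2: stack=$ Q true true true  input=true true true int bool int bool $  — match true
step 3: stack=$ Q true true  input=true true int bool int bool $  — match true
step 4: stack=$ Q true  input=true int bool int bool $  — match true
step 5: stack=$ Q  input=int bool int bool $  — expand Q -> int A
step 6: stack=$ A int  input=int bool int bool $  — match int
step 7: stack=$ A  input=bool int bool $  — expand A -> bool Q
step 8: stack=$ Q bool  input=bool int bool $  — match bool
step 9: stack=$ Q  input=int bool $  — expand Q -> int A
step 10: stack=$ A int  input=int bool $  — match int
Stack after step 10: $ A (top = A).

A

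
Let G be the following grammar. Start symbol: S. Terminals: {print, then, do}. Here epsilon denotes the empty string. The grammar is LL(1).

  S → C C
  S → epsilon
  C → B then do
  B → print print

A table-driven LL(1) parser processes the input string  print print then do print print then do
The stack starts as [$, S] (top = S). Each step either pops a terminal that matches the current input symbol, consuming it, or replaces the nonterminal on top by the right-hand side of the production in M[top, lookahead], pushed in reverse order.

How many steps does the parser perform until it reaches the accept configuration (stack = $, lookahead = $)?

step 1: stack=$ S  input=print print then do print print then do $  — expand S → C C
step 2: stack=$ C C  input=print print then do print print then do $  — expand C → B then do
step 3: stack=$ C do then B  input=print print then do print print then do $  — expand B → print print
step 4: stack=$ C do then print print  input=print print then do print print then do $  — match print
step 5: stack=$ C do then print  input=print then do print print then do $  — match print
step 6: stack=$ C do then  input=then do print print then do $  — match then
step 7: stack=$ C do  input=do print print then do $  — match do
step 8: stack=$ C  input=print print then do $  — expand C → B then do
step 9: stack=$ do then B  input=print print then do $  — expand B → print print
step 10: stack=$ do then print print  input=print print then do $  — match print
step 11: stack=$ do then print  input=print then do $  — match print
step 12: stack=$ do then  input=then do $  — match then
step 13: stack=$ do  input=do $  — match do
Accept reached after 13 steps.

13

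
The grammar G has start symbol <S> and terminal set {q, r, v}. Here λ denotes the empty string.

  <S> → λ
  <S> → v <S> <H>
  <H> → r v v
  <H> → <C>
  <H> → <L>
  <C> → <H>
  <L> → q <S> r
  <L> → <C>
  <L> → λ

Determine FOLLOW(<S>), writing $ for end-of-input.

FIRST(<S>): from <S>→λ we get {λ}; from <S>→v <S> <H> we get {v}. So FIRST(<S>) = {λ, v}.
FIRST(<H>): from <H>→r v v we get {r}; from <H>→<C> we get {λ, q, r}; from <H>→<L> we get {λ, q, r}. So FIRST(<H>) = {λ, q, r}.
FIRST(<C>): from <C>→<H> we get {λ, q, r}. So FIRST(<C>) = {λ, q, r}.
FIRST(<L>): from <L>→q <S> r we get {q}; from <L>→<C> we get {λ, q, r}; from <L>→λ we get {λ}. So FIRST(<L>) = {λ, q, r}.
FOLLOW(<S>) includes $ since <S> is the start symbol.
FOLLOW(<S>): in <S>→v <S> <H>, <S> is followed by <H> with FIRST {λ, q, r}; in <S>→v <S> <H>, the suffix after <S> is nullable (adds nothing new); in <L>→q <S> r, <S> is followed by r with FIRST {r}. Thus FOLLOW(<S>) = {$, q, r}.
FOLLOW(<H>): in <S>→v <S> <H>, the suffix after <H> is empty, so FOLLOW(<H>) ⊇ FOLLOW(<S>) = {$, q, r}; in <C>→<H>, the suffix after <H> is empty, so FOLLOW(<H>) ⊇ FOLLOW(<C>) = {$, q, r}. Thus FOLLOW(<H>) = {$, q, r}.
FOLLOW(<L>): in <H>→<L>, the suffix after <L> is empty, so FOLLOW(<L>) ⊇ FOLLOW(<H>) = {$, q, r}. Thus FOLLOW(<L>) = {$, q, r}.
FOLLOW(<C>): in <H>→<C>, the suffix after <C> is empty, so FOLLOW(<C>) ⊇ FOLLOW(<H>) = {$, q, r}; in <L>→<C>, the suffix after <C> is empty, so FOLLOW(<C>) ⊇ FOLLOW(<L>) = {$, q, r}. Thus FOLLOW(<C>) = {$, q, r}.

{$, q, r}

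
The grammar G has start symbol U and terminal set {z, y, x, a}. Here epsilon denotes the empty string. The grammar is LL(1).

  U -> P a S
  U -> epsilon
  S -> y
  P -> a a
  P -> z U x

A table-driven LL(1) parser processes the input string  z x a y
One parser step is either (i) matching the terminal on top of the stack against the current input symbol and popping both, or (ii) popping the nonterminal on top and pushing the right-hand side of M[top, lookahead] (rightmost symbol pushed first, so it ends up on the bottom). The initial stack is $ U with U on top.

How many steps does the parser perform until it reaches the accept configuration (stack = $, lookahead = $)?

     Stack        Input      Action
  1  $ U          z x a y $  expand U -> P a S
  2  $ S a P      z x a y $  expand P -> z U x
  3  $ S a x U z  z x a y $  match z
  4  $ S a x U    x a y $    expand U -> epsilon
  5  $ S a x      x a y $    match x
  6  $ S a        a y $      match a
  7  $ S          y $        expand S -> y
  8  $ y          y $        match y
Accept reached after 8 steps.

8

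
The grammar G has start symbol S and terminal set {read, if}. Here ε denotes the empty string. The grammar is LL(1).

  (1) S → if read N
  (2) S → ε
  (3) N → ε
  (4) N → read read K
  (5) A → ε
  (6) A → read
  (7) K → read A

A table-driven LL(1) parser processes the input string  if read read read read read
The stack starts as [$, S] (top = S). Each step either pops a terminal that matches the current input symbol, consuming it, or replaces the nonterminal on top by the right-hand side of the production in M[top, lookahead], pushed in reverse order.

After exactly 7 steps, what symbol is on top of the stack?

     Stack          Input                          Action
  1  $ S            if read read read read read $  expand S → if read N
  2  $ N read if    if read read read read read $  match if
  3  $ N read       read read read read read $     match read
  4  $ N            read read read read $          expand N → read read K
  5  $ K read read  read read read read $          match read
  6  $ K read       read read read $               match read
  7  $ K            read read $                    expand K → read A
Stack after step 7: $ A read (top = read).

read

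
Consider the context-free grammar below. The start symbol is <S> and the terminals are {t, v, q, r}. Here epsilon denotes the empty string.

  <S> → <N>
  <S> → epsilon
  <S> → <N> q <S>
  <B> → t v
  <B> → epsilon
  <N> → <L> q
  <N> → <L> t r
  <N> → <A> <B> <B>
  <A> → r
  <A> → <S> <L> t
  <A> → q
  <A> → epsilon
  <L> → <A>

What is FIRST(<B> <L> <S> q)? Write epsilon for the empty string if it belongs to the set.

FIRST(<B>) = {epsilon, t}
FIRST(<S>) = {epsilon, q, r, t}  (via <N>, <N> q <S>)
FIRST(<N>) = {epsilon, q, r, t}  (via <L> q, <L> t r, <A> <B> <B>)
FIRST(<A>) = {epsilon, q, r, t}  (via <S> <L> t)
FIRST(<L>) = {epsilon, q, r, t}  (via <A>)
FIRST(<B> <L> <S> q): take FIRST of each symbol in turn, carrying on past any symbol whose FIRST contains epsilon; result {q, r, t}.

{q, r, t}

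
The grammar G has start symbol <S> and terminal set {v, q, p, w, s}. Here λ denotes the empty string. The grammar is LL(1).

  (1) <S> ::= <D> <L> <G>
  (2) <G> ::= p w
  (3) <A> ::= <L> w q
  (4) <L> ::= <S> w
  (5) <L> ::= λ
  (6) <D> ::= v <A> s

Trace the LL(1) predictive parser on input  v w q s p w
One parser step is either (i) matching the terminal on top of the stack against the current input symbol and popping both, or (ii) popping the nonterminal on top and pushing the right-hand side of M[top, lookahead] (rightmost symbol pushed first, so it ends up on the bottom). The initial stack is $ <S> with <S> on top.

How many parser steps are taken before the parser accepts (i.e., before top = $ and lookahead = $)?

12

step 1: stack=$ <S>  input=v w q s p w $  — expand <S> ::= <D> <L> <G>
step 2: stack=$ <G> <L> <D>  input=v w q s p w $  — expand <D> ::= v <A> s
step 3: stack=$ <G> <L> s <A> v  input=v w q s p w $  — match v
step 4: stack=$ <G> <L> s <A>  input=w q s p w $  — expand <A> ::= <L> w q
step 5: stack=$ <G> <L> s q w <L>  input=w q s p w $  — expand <L> ::= λ
step 6: stack=$ <G> <L> s q w  input=w q s p w $  — match w
step 7: stack=$ <G> <L> s q  input=q s p w $  — match q
step 8: stack=$ <G> <L> s  input=s p w $  — match s
step 9: stack=$ <G> <L>  input=p w $  — expand <L> ::= λ
step 10: stack=$ <G>  input=p w $  — expand <G> ::= p w
step 11: stack=$ w p  input=p w $  — match p
step 12: stack=$ w  input=w $  — match w
Accept reached after 12 steps.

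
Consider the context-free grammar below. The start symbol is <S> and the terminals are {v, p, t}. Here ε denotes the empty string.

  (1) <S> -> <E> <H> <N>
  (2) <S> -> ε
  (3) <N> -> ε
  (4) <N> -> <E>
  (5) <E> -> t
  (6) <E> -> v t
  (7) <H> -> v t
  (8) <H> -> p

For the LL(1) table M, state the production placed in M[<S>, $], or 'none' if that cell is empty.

FIRST(<E>) = {t, v}
FIRST(<H>) = {p, v}
FIRST(<S>) = {ε, t, v}  (via <E> <H> <N>)
FIRST(<N>) = {ε, t, v}  (via <E>)
FOLLOW(<S>) includes $ since <S> is the start symbol.
FOLLOW(<S>): <S> appears on no right-hand side. Thus FOLLOW(<S>) = {$}.
For <S> -> <E> <H> <N>: FIRST(<E> <H> <N>) = {t, v}, so it goes in M[<S>, t] for t ∈ {t, v}.
For <S> -> ε: FIRST(ε) = {ε}, so it goes in M[<S>, t] for t ∈ {}; since ε ∈ FIRST, also for every t ∈ FOLLOW(<S>) = {$}.

<S> -> ε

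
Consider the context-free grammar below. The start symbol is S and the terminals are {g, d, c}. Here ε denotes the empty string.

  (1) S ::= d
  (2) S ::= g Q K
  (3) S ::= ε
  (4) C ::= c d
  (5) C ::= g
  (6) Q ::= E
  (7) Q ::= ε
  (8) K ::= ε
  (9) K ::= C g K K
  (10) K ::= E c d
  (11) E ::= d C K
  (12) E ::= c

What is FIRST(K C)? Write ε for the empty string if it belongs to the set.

FIRST(S) = {ε, d, g}
FIRST(C) = {c, g}
FIRST(E) = {c, d}
FIRST(Q) = {ε, c, d}  (via E)
FIRST(K) = {ε, c, d, g}  (via C g K K, E c d)
FIRST(K C): take FIRST of each symbol in turn, carrying on past any symbol whose FIRST contains ε; result {c, d, g}.

{c, d, g}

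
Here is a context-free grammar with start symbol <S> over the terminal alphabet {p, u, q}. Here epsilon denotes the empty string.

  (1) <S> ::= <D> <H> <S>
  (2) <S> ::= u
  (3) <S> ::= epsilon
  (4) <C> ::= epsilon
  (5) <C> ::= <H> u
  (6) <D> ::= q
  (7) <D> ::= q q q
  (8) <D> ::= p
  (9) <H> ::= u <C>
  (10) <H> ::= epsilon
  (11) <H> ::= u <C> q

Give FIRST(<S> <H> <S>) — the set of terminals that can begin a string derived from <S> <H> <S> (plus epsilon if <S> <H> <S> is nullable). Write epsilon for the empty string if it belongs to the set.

FIRST(<D>) = {p, q}
FIRST(<H>) = {epsilon, u}
FIRST(<S>) = {epsilon, p, q, u}  (via <D> <H> <S>)
FIRST(<C>) = {epsilon, u}  (via <H> u)
FIRST(<S> <H> <S>): take FIRST of each symbol in turn, carrying on past any symbol whose FIRST contains epsilon; result {epsilon, p, q, u}.

{epsilon, p, q, u}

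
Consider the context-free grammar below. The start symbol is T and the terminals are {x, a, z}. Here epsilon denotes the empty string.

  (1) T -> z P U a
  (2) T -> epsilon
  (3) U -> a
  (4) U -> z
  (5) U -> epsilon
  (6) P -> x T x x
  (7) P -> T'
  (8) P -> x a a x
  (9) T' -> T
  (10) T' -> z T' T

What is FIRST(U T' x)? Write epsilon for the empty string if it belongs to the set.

{a, x, z}

FIRST(T) = {epsilon, z}
FIRST(U) = {epsilon, a, z}
FIRST(T') = {epsilon, z}  (via T)
FIRST(P) = {epsilon, x, z}  (via T')
FIRST(U T' x): take FIRST of each symbol in turn, carrying on past any symbol whose FIRST contains epsilon; result {a, x, z}.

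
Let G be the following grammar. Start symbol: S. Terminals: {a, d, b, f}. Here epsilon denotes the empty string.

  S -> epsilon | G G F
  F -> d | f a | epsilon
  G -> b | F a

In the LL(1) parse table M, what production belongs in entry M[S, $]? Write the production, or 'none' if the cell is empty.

FIRST(F) = {epsilon, d, f}
FIRST(G) = {a, b, d, f}  (via F a)
FIRST(S) = {epsilon, a, b, d, f}  (via G G F)
FOLLOW(S) includes $ since S is the start symbol.
FOLLOW(S): S appears on no right-hand side. Thus FOLLOW(S) = {$}.
For S -> epsilon: FIRST(epsilon) = {epsilon}, so it goes in M[S, t] for t ∈ {}; since epsilon ∈ FIRST, also for every t ∈ FOLLOW(S) = {$}.
For S -> G G F: FIRST(G G F) = {a, b, d, f}, so it goes in M[S, t] for t ∈ {a, b, d, f}.

S -> epsilon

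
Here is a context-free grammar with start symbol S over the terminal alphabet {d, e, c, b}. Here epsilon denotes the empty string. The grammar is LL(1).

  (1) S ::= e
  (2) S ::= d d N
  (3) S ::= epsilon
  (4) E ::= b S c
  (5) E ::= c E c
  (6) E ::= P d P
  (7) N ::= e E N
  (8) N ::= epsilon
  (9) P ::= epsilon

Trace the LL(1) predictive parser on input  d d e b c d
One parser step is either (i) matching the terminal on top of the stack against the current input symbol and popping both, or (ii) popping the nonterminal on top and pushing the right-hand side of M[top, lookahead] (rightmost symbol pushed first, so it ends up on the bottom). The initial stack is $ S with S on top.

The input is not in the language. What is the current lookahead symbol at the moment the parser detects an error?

d

      Stack      Input          Action
   1  $ S        d d e b c d $  expand S ::= d d N
   2  $ N d d    d d e b c d $  match d
   3  $ N d      d e b c d $    match d
   4  $ N        e b c d $      expand N ::= e E N
   5  $ N E e    e b c d $      match e
   6  $ N E      b c d $        expand E ::= b S c
   7  $ N c S b  b c d $        match b
   8  $ N c S    c d $          expand S ::= epsilon
   9  $ N c      c d $          match c
  10  $ N        d $            error: M[N, d] is empty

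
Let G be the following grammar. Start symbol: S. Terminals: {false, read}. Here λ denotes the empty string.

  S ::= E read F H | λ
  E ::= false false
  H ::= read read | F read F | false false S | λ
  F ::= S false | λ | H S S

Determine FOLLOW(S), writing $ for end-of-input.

FIRST(E) = {false}
FIRST(S) = {λ, false}  (via E read F H)
FIRST(H) = {λ, false, read}  (via F read F)
FIRST(F) = {λ, false, read}  (via S false, H S S)
FOLLOW(S) includes $ since S is the start symbol.
FOLLOW(E): in S::=E read F H, E is followed by read F H with FIRST {read}. Thus FOLLOW(E) = {read}.
FOLLOW(S): in H::=false false S, the suffix after S is empty, so FOLLOW(S) ⊇ FOLLOW(H) = {$, false, read}; in F::=S false, S is followed by false with FIRST {false}; in F::=H S S (occurrence 1), S is followed by S with FIRST {λ, false}; in F::=H S S (occurrence 1), the suffix after S is nullable, so FOLLOW(S) ⊇ FOLLOW(F) = {$, false, read}; in F::=H S S (occurrence 2), the suffix after S is empty, so FOLLOW(S) ⊇ FOLLOW(F) = {$, false, read}. Thus FOLLOW(S) = {$, false, read}.
FOLLOW(H): in S::=E read F H, the suffix after H is empty, so FOLLOW(H) ⊇ FOLLOW(S) = {$, false, read}; in F::=H S S, H is followed by S S with FIRST {λ, false}; in F::=H S S, the suffix after H is nullable, so FOLLOW(H) ⊇ FOLLOW(F) = {$, false, read}. Thus FOLLOW(H) = {$, false, read}.
FOLLOW(F): in S::=E read F H, F is followed by H with FIRST {λ, false, read}; in S::=E read F H, the suffix after F is nullable, so FOLLOW(F) ⊇ FOLLOW(S) = {$, false, read}; in H::=F read F (occurrence 1), F is followed by read F with FIRST {read}; in H::=F read F (occurrence 2), the suffix after F is empty, so FOLLOW(F) ⊇ FOLLOW(H) = {$, false, read}. Thus FOLLOW(F) = {$, false, read}.

{$, false, read}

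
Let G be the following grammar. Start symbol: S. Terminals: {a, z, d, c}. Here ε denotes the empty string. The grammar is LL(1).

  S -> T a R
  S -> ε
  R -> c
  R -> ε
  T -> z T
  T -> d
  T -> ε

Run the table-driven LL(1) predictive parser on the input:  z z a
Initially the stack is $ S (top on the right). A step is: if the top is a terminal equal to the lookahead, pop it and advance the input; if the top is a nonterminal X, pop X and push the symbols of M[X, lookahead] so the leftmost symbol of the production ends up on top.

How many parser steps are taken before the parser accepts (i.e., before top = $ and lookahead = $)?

8

     Stack      Input    Action
  1  $ S        z z a $  expand S -> T a R
  2  $ R a T    z z a $  expand T -> z T
  3  $ R a T z  z z a $  match z
  4  $ R a T    z a $    expand T -> z T
  5  $ R a T z  z a $    match z
  6  $ R a T    a $      expand T -> ε
  7  $ R a      a $      match a
  8  $ R        $        expand R -> ε
Accept reached after 8 steps.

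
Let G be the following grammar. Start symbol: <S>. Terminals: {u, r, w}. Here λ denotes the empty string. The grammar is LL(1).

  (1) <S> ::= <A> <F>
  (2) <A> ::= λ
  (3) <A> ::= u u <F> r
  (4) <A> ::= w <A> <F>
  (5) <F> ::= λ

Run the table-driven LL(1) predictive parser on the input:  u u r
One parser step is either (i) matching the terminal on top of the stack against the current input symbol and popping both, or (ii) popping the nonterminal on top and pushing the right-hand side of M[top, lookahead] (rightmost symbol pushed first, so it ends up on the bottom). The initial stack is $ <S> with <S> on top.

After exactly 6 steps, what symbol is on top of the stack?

<F>

step 1: stack=$ <S>  input=u u r $  — expand <S> ::= <A> <F>
step 2: stack=$ <F> <A>  input=u u r $  — expand <A> ::= u u <F> r
step 3: stack=$ <F> r <F> u u  input=u u r $  — match u
step 4: stack=$ <F> r <F> u  input=u r $  — match u
step 5: stack=$ <F> r <F>  input=r $  — expand <F> ::= λ
step 6: stack=$ <F> r  input=r $  — match r
Stack after step 6: $ <F> (top = <F>).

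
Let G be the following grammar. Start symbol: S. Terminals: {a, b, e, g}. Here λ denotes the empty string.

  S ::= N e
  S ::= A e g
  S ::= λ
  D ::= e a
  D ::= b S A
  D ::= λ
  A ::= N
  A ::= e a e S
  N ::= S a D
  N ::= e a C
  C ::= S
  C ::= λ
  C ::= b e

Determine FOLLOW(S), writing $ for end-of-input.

FIRST(D): from D::=e a we get {e}; from D::=b S A we get {b}; from D::=λ we get {λ}. So FIRST(D) = {λ, b, e}.
FIRST(S): from S::=N e we get {a, e}; from S::=A e g we get {a, e}; from S::=λ we get {λ}. So FIRST(S) = {λ, a, e}.
FIRST(N): from N::=S a D we get {a, e}; from N::=e a C we get {e}. So FIRST(N) = {a, e}.
FIRST(C): from C::=S we get {λ, a, e}; from C::=λ we get {λ}; from C::=b e we get {b}. So FIRST(C) = {λ, a, b, e}.
FIRST(A): from A::=N we get {a, e}; from A::=e a e S we get {e}. So FIRST(A) = {a, e}.
FOLLOW(S) includes $ since S is the start symbol.
FOLLOW(S): in D::=b S A, S is followed by A with FIRST {a, e}; in A::=e a e S, the suffix after S is empty, so FOLLOW(S) ⊇ FOLLOW(A) = {e}; in N::=S a D, S is followed by a D with FIRST {a}; in C::=S, the suffix after S is empty, so FOLLOW(S) ⊇ FOLLOW(C) = {e}. Thus FOLLOW(S) = {$, a, e}.
FOLLOW(D): in N::=S a D, the suffix after D is empty, so FOLLOW(D) ⊇ FOLLOW(N) = {e}. Thus FOLLOW(D) = {e}.
FOLLOW(A): in S::=A e g, A is followed by e g with FIRST {e}; in D::=b S A, the suffix after A is empty, so FOLLOW(A) ⊇ FOLLOW(D) = {e}. Thus FOLLOW(A) = {e}.
FOLLOW(N): in S::=N e, N is followed by e with FIRST {e}; in A::=N, the suffix after N is empty, so FOLLOW(N) ⊇ FOLLOW(A) = {e}. Thus FOLLOW(N) = {e}.
FOLLOW(C): in N::=e a C, the suffix after C is empty, so FOLLOW(C) ⊇ FOLLOW(N) = {e}. Thus FOLLOW(C) = {e}.

{$, a, e}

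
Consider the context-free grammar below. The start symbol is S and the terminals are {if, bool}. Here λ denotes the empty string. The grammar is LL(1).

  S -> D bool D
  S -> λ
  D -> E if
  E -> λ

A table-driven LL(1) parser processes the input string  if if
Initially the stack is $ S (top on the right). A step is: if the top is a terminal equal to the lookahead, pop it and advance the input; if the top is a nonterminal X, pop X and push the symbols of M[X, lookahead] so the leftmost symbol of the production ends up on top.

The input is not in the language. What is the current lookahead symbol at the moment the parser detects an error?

if

step 1: stack=$ S  input=if if $  — expand S -> D bool D
step 2: stack=$ D bool D  input=if if $  — expand D -> E if
step 3: stack=$ D bool if E  input=if if $  — expand E -> λ
step 4: stack=$ D bool if  input=if if $  — match if
step 5: stack=$ D bool  input=if $  — error: top is terminal bool but lookahead is if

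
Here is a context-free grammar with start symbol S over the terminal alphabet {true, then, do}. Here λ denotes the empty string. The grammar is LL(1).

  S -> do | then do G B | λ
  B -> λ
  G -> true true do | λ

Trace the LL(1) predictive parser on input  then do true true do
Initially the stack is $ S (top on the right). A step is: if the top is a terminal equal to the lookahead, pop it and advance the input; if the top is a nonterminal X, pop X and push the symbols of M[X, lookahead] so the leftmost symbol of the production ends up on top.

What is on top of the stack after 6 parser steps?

     Stack             Input                   Action
  1  $ S               then do true true do $  expand S -> then do G B
  2  $ B G do then     then do true true do $  match then
  3  $ B G do          do true true do $       match do
  4  $ B G             true true do $          expand G -> true true do
  5  $ B do true true  true true do $          match true
  6  $ B do true       true do $               match true
Stack after step 6: $ B do (top = do).

do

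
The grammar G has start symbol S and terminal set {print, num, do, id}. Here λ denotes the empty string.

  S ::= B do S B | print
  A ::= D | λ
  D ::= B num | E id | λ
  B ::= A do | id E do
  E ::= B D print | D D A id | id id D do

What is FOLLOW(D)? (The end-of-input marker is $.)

{do, id, print}

FIRST(S): from S::=B do S B we get {do, id}; from S::=print we get {print}. So FIRST(S) = {do, id, print}.
FIRST(A): from A::=D we get {λ, do, id}; from A::=λ we get {λ}. So FIRST(A) = {λ, do, id}.
FIRST(B): from B::=A do we get {do, id}; from B::=id E do we get {id}. So FIRST(B) = {do, id}.
FIRST(D): from D::=B num we get {do, id}; from D::=E id we get {do, id}; from D::=λ we get {λ}. So FIRST(D) = {λ, do, id}.
FIRST(E): from E::=B D print we get {do, id}; from E::=D D A id we get {do, id}; from E::=id id D do we get {id}. So FIRST(E) = {do, id}.
FOLLOW(S) includes $ since S is the start symbol.
FOLLOW(S): in S::=B do S B, S is followed by B with FIRST {do, id}. Thus FOLLOW(S) = {$, do, id}.
FOLLOW(A): in B::=A do, A is followed by do with FIRST {do}; in E::=D D A id, A is followed by id with FIRST {id}. Thus FOLLOW(A) = {do, id}.
FOLLOW(D): in A::=D, the suffix after D is empty, so FOLLOW(D) ⊇ FOLLOW(A) = {do, id}; in E::=B D print, D is followed by print with FIRST {print}; in E::=D D A id (occurrence 1), D is followed by D A id with FIRST {do, id}; in E::=D D A id (occurrence 2), D is followed by A id with FIRST {do, id}; in E::=id id D do, D is followed by do with FIRST {do}. Thus FOLLOW(D) = {do, id, print}.
FOLLOW(B): in S::=B do S B (occurrence 1), B is followed by do S B with FIRST {do}; in S::=B do S B (occurrence 2), the suffix after B is empty, so FOLLOW(B) ⊇ FOLLOW(S) = {$, do, id}; in D::=B num, B is followed by num with FIRST {num}; in E::=B D print, B is followed by D print with FIRST {do, id, print}. Thus FOLLOW(B) = {$, do, id, num, print}.
FOLLOW(E): in D::=E id, E is followed by id with FIRST {id}; in B::=id E do, E is followed by do with FIRST {do}. Thus FOLLOW(E) = {do, id}.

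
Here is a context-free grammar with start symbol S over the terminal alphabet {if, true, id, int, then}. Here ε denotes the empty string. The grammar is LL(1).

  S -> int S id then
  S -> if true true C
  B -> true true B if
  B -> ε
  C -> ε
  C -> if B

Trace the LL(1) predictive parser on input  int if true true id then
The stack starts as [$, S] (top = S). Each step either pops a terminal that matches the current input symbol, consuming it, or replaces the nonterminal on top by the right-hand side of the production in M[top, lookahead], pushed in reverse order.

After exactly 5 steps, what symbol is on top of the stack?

     Stack                     Input                       Action
  1  $ S                       int if true true id then $  expand S -> int S id then
  2  $ then id S int           int if true true id then $  match int
  3  $ then id S               if true true id then $      expand S -> if true true C
  4  $ then id C true true if  if true true id then $      match if
  5  $ then id C true true     true true id then $         match true
Stack after step 5: $ then id C true (top = true).

true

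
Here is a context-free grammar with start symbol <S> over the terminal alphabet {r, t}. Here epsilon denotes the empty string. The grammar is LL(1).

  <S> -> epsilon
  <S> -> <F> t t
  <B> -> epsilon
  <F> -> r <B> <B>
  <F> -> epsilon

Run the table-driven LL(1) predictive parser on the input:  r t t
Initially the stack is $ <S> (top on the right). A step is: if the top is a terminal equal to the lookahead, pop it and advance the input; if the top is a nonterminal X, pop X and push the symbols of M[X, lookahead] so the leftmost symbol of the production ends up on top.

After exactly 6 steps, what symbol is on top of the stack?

t

step 1: stack=$ <S>  input=r t t $  — expand <S> -> <F> t t
step 2: stack=$ t t <F>  input=r t t $  — expand <F> -> r <B> <B>
step 3: stack=$ t t <B> <B> r  input=r t t $  — match r
step 4: stack=$ t t <B> <B>  input=t t $  — expand <B> -> epsilon
step 5: stack=$ t t <B>  input=t t $  — expand <B> -> epsilon
step 6: stack=$ t t  input=t t $  — match t
Stack after step 6: $ t (top = t).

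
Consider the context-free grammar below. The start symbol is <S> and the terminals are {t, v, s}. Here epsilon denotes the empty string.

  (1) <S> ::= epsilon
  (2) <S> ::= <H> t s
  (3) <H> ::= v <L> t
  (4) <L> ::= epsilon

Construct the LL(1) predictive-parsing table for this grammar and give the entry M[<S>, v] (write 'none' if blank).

FIRST(<H>): from <H>::=v <L> t we get {v}. So FIRST(<H>) = {v}.
FIRST(<L>): from <L>::=epsilon we get {epsilon}. So FIRST(<L>) = {epsilon}.
FIRST(<S>): from <S>::=epsilon we get {epsilon}; from <S>::=<H> t s we get {v}. So FIRST(<S>) = {epsilon, v}.
FOLLOW(<S>) includes $ since <S> is the start symbol.
FOLLOW(<S>): <S> appears on no right-hand side. Thus FOLLOW(<S>) = {$}.
For <S> ::= epsilon: FIRST(epsilon) = {epsilon}, so it goes in M[<S>, t] for t ∈ {}; since epsilon ∈ FIRST, also for every t ∈ FOLLOW(<S>) = {$}.
For <S> ::= <H> t s: FIRST(<H> t s) = {v}, so it goes in M[<S>, t] for t ∈ {v}.

<S> ::= <H> t s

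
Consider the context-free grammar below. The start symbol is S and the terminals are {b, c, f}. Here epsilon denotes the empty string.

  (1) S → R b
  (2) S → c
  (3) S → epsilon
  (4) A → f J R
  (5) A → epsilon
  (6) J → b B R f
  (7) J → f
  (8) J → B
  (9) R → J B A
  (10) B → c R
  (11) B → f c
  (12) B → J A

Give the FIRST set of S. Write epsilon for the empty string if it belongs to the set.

FIRST(A) = {epsilon, f}
FIRST(S) = {epsilon, b, c, f}  (via R b)
FIRST(J) = {b, c, f}  (via B)
FIRST(R) = {b, c, f}  (via J B A)
FIRST(B) = {b, c, f}  (via J A)

{epsilon, b, c, f}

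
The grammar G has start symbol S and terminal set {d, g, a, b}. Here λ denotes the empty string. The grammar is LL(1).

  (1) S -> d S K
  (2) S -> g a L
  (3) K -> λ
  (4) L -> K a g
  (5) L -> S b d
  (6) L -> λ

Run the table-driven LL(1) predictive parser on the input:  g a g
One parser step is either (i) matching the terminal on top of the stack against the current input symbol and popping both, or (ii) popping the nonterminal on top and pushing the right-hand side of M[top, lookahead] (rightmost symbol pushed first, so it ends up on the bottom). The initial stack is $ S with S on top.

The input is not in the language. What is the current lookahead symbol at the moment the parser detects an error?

step 1: stack=$ S  input=g a g $  — expand S -> g a L
step 2: stack=$ L a g  input=g a g $  — match g
step 3: stack=$ L a  input=a g $  — match a
step 4: stack=$ L  input=g $  — expand L -> S b d
step 5: stack=$ d b S  input=g $  — expand S -> g a L
step 6: stack=$ d b L a g  input=g $  — match g
step 7: stack=$ d b L a  input=$  — error: top is terminal a but lookahead is $

$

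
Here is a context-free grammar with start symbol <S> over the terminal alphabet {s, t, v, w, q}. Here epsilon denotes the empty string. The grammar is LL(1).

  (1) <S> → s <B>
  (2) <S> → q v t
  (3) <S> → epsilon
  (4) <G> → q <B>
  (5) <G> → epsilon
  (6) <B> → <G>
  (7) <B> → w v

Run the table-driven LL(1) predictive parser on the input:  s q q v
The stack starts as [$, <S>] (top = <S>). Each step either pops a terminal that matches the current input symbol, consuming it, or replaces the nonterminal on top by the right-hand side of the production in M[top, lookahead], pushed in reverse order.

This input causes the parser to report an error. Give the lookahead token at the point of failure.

     Stack    Input      Action
  1  $ <S>    s q q v $  expand <S> → s <B>
  2  $ <B> s  s q q v $  match s
  3  $ <B>    q q v $    expand <B> → <G>
  4  $ <G>    q q v $    expand <G> → q <B>
  5  $ <B> q  q q v $    match q
  6  $ <B>    q v $      expand <B> → <G>
  7  $ <G>    q v $      expand <G> → q <B>
  8  $ <B> q  q v $      match q
  9  $ <B>    v $        error: M[<B>, v] is empty

v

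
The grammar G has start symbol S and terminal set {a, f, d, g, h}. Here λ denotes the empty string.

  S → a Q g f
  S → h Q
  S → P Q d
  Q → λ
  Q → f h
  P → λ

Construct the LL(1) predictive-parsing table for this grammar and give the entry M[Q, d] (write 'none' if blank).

Q → λ

FIRST(Q): from Q→λ we get {λ}; from Q→f h we get {f}. So FIRST(Q) = {λ, f}.
FIRST(P): from P→λ we get {λ}. So FIRST(P) = {λ}.
FIRST(S): from S→a Q g f we get {a}; from S→h Q we get {h}; from S→P Q d we get {d, f}. So FIRST(S) = {a, d, f, h}.
FOLLOW(S) includes $ since S is the start symbol.
FOLLOW(S): S appears on no right-hand side. Thus FOLLOW(S) = {$}.
FOLLOW(Q): in S→a Q g f, Q is followed by g f with FIRST {g}; in S→h Q, the suffix after Q is empty, so FOLLOW(Q) ⊇ FOLLOW(S) = {$}; in S→P Q d, Q is followed by d with FIRST {d}. Thus FOLLOW(Q) = {$, d, g}.
For Q → λ: FIRST(λ) = {λ}, so it goes in M[Q, t] for t ∈ {}; since λ ∈ FIRST, also for every t ∈ FOLLOW(Q) = {$, d, g}.
For Q → f h: FIRST(f h) = {f}, so it goes in M[Q, t] for t ∈ {f}.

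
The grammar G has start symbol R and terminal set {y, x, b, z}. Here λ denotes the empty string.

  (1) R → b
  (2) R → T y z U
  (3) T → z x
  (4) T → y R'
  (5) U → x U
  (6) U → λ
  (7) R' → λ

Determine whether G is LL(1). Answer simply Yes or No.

Yes

FIRST(R) = {b, y, z}
FIRST(T) = {y, z}
FIRST(U) = {λ, x}
FIRST(R') = {λ}
FOLLOW(R) = {$}
FOLLOW(T) = {y}
FOLLOW(U) = {$}
FOLLOW(R') = {y}
Each cell of M receives at most one production.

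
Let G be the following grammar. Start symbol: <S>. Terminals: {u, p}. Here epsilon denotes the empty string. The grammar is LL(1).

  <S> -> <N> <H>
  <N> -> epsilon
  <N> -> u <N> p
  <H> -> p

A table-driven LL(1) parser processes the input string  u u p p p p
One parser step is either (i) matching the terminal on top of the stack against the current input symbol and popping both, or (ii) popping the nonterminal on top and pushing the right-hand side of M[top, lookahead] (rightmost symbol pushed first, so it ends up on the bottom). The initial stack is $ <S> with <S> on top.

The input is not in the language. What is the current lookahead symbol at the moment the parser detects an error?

p

step 1: stack=$ <S>  input=u u p p p p $  — expand <S> -> <N> <H>
step 2: stack=$ <H> <N>  input=u u p p p p $  — expand <N> -> u <N> p
step 3: stack=$ <H> p <N> u  input=u u p p p p $  — match u
step 4: stack=$ <H> p <N>  input=u p p p p $  — expand <N> -> u <N> p
step 5: stack=$ <H> p p <N> u  input=u p p p p $  — match u
step 6: stack=$ <H> p p <N>  input=p p p p $  — expand <N> -> epsilon
step 7: stack=$ <H> p p  input=p p p p $  — match p
step 8: stack=$ <H> p  input=p p p $  — match p
step 9: stack=$ <H>  input=p p $  — expand <H> -> p
step 10: stack=$ p  input=p p $  — match p
step 11: stack=$  input=p $  — error: stack empty but input remains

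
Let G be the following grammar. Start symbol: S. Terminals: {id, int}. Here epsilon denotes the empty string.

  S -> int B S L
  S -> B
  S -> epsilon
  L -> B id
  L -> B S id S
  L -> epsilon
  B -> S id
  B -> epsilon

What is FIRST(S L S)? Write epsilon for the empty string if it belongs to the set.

{epsilon, id, int}

FIRST(S): from S->int B S L we get {int}; from S->B we get {epsilon, id, int}; from S->epsilon we get {epsilon}. So FIRST(S) = {epsilon, id, int}.
FIRST(B): from B->S id we get {id, int}; from B->epsilon we get {epsilon}. So FIRST(B) = {epsilon, id, int}.
FIRST(L): from L->B id we get {id, int}; from L->B S id S we get {id, int}; from L->epsilon we get {epsilon}. So FIRST(L) = {epsilon, id, int}.
FIRST(S L S): take FIRST of each symbol in turn, carrying on past any symbol whose FIRST contains epsilon; result {epsilon, id, int}.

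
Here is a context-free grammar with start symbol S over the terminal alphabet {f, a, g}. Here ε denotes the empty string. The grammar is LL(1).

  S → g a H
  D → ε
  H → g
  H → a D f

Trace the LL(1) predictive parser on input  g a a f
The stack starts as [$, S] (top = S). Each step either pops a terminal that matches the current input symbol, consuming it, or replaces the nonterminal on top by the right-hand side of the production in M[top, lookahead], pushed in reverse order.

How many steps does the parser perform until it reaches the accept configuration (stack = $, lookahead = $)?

     Stack    Input      Action
  1  $ S      g a a f $  expand S → g a H
  2  $ H a g  g a a f $  match g
  3  $ H a    a a f $    match a
  4  $ H      a f $      expand H → a D f
  5  $ f D a  a f $      match a
  6  $ f D    f $        expand D → ε
  7  $ f      f $        match f
Accept reached after 7 steps.

7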